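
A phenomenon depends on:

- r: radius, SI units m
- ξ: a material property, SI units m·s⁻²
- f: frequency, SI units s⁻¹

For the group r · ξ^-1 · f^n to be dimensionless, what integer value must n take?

Balance the T exponent: (-1)·n from f, plus (0) − (-2) = 2 from the rest, must sum to zero.
−n + 2 = 0, so n = 2.

2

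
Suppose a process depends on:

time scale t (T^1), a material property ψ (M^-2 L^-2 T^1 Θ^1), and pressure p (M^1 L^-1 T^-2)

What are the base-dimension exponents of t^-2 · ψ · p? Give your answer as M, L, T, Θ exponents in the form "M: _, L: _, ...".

Collect each base-dimension exponent across the product:
  M: −2·(0) + (-2) + (1) = -1
  L: −2·(0) + (-2) + (-1) = -3
  T: −2·(1) + (1) + (-2) = -3
  Θ: −2·(0) + (1) + (0) = 1
So the dimensions are [M⁻¹ L⁻³ T⁻³ Θ].

M: -1, L: -3, T: -3, Θ: 1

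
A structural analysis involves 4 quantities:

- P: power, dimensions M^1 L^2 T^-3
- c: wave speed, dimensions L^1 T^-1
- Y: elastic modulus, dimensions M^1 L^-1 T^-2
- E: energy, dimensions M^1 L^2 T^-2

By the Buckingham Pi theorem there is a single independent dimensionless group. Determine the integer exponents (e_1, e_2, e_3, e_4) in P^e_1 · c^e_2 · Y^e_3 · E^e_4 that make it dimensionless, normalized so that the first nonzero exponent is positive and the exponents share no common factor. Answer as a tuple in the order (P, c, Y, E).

(3, -3, -1, -2)

M: e_1·(1) + e_2·(0) + e_3·(1) + e_4·(1) = 0
L: e_1·(2) + e_2·(1) + e_3·(-1) + e_4·(2) = 0
T: e_1·(-3) + e_2·(-1) + e_3·(-2) + e_4·(-2) = 0
Solving this homogeneous linear system for the smallest-integer solution (first nonzero entry positive) gives (3, -3, -1, -2).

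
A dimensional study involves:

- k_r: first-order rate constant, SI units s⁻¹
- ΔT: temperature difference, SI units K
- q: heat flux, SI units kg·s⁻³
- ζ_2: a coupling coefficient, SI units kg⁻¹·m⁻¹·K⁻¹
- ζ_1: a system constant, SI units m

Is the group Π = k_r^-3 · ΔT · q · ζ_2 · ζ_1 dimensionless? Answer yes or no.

yes

Sum the exponent of each base dimension across the product:
  M: −3·[k_r]_M + [ΔT]_M + [q]_M + [ζ_2]_M + [ζ_1]_M = −3·(0) + (0) + (1) + (-1) + (0) = 0
  L: −3·[k_r]_L + [ΔT]_L + [q]_L + [ζ_2]_L + [ζ_1]_L = −3·(0) + (0) + (0) + (-1) + (1) = 0
  T: −3·[k_r]_T + [ΔT]_T + [q]_T + [ζ_2]_T + [ζ_1]_T = −3·(-1) + (0) + (-3) + (0) + (0) = 0
  Θ: −3·[k_r]_Θ + [ΔT]_Θ + [q]_Θ + [ζ_2]_Θ + [ζ_1]_Θ = −3·(0) + (1) + (0) + (-1) + (0) = 0
All base exponents vanish — dimensionless.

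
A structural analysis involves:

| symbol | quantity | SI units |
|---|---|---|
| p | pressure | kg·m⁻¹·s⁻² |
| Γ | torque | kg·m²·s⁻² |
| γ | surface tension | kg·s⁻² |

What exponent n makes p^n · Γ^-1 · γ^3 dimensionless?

-2

Balance the M exponent: (1)·n from p, plus −(1) + 3·(1) = 2 from the rest, must sum to zero.
n + 2 = 0, so n = -2.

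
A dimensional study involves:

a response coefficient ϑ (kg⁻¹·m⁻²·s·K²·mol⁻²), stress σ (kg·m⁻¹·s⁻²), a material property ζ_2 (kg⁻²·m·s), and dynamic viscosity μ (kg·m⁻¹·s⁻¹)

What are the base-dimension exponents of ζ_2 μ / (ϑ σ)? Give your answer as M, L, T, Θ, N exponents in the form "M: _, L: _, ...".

Collect each base-dimension exponent across the product:
  M: −(-1) − (1) + (-2) + (1) = -1
  L: −(-2) − (-1) + (1) + (-1) = 3
  T: −(1) − (-2) + (1) + (-1) = 1
  Θ: −(2) − (0) + (0) + (0) = -2
  N: −(-2) − (0) + (0) + (0) = 2
So the dimensions are [M⁻¹ L³ T Θ⁻² N²].

M: -1, L: 3, T: 1, Θ: -2, N: 2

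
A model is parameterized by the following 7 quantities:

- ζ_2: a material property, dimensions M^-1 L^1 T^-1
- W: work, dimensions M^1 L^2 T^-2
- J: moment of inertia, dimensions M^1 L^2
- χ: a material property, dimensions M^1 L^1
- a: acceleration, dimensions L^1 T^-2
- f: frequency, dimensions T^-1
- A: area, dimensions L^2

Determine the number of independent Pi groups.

There are 7 variables and 3 base dimensions (M, L, T).
The dimension matrix has rank 3.
Independent dimensionless groups: 7 − 3 = 4.

4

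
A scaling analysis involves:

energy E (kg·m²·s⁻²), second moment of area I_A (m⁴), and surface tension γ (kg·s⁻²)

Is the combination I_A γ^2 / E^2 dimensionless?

Sum the exponent of each base dimension across the product:
  M: −2·[E]_M + [I_A]_M + 2·[γ]_M = −2·(1) + (0) + 2·(1) = 0
  L: −2·[E]_L + [I_A]_L + 2·[γ]_L = −2·(2) + (4) + 2·(0) = 0
  T: −2·[E]_T + [I_A]_T + 2·[γ]_T = −2·(-2) + (0) + 2·(-2) = 0
All base exponents vanish — dimensionless.

yes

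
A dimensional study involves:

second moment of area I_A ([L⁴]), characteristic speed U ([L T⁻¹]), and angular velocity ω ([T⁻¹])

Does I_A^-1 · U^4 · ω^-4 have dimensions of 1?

Sum the exponent of each base dimension across the product:
  M: −[I_A]_M + 4·[U]_M − 4·[ω]_M = −(0) + 4·(0) − 4·(0) = 0
  L: −[I_A]_L + 4·[U]_L − 4·[ω]_L = −(4) + 4·(1) − 4·(0) = 0
  T: −[I_A]_T + 4·[U]_T − 4·[ω]_T = −(0) + 4·(-1) − 4·(-1) = 0
  Θ: −[I_A]_Θ + 4·[U]_Θ − 4·[ω]_Θ = −(0) + 4·(0) − 4·(0) = 0
  N: −[I_A]_N + 4·[U]_N − 4·[ω]_N = −(0) + 4·(0) − 4·(0) = 0
All base exponents vanish — dimensionless.

yes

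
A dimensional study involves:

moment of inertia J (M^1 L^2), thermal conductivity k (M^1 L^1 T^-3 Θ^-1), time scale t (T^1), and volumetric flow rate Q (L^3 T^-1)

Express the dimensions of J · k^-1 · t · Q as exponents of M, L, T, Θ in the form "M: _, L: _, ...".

M: 0, L: 4, T: 3, Θ: 1

Collect each base-dimension exponent across the product:
  M: (1) − (1) + (0) + (0) = 0
  L: (2) − (1) + (0) + (3) = 4
  T: (0) − (-3) + (1) + (-1) = 3
  Θ: (0) − (-1) + (0) + (0) = 1
So the dimensions are [L⁴ T³ Θ].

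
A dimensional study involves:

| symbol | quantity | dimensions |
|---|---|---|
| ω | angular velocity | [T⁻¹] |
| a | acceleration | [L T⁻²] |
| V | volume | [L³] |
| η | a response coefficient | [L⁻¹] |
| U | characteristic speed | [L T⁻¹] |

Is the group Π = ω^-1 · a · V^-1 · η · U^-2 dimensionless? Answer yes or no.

no

Sum the exponent of each base dimension across the product:
  L: −[ω]_L + [a]_L − [V]_L + [η]_L − 2·[U]_L = −(0) + (1) − (3) + (-1) − 2·(1) = -5
  T: −[ω]_T + [a]_T − [V]_T + [η]_T − 2·[U]_T = −(-1) + (-2) − (0) + (0) − 2·(-1) = 1
Net dimensions [L⁻⁵ T] ≠ [1] — not dimensionless.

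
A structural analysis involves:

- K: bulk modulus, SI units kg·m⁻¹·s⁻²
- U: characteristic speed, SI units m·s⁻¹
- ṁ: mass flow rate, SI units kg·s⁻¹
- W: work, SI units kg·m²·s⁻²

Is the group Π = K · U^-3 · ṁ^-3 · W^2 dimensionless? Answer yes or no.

Sum the exponent of each base dimension across the product:
  M: [K]_M − 3·[U]_M − 3·[ṁ]_M + 2·[W]_M = (1) − 3·(0) − 3·(1) + 2·(1) = 0
  L: [K]_L − 3·[U]_L − 3·[ṁ]_L + 2·[W]_L = (-1) − 3·(1) − 3·(0) + 2·(2) = 0
  T: [K]_T − 3·[U]_T − 3·[ṁ]_T + 2·[W]_T = (-2) − 3·(-1) − 3·(-1) + 2·(-2) = 0
All base exponents vanish — dimensionless.

yes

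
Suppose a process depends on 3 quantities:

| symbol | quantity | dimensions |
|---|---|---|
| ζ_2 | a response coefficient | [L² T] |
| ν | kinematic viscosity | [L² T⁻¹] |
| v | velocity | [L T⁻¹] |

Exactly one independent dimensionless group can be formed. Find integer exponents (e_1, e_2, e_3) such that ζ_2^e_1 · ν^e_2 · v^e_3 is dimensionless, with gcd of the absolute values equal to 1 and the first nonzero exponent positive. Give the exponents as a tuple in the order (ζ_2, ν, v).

L: e_1·(2) + e_2·(2) + e_3·(1) = 0
T: e_1·(1) + e_2·(-1) + e_3·(-1) = 0
Solving this homogeneous linear system for the smallest-integer solution (first nonzero entry positive) gives (1, -3, 4).

(1, -3, 4)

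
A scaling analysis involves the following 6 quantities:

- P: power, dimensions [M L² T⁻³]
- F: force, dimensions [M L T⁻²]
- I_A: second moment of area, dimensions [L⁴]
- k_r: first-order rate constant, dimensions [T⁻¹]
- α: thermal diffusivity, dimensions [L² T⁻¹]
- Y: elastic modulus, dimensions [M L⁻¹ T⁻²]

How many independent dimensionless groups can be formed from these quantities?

There are 6 variables and 3 base dimensions (M, L, T).
The dimension matrix has rank 3.
Independent dimensionless groups: 6 − 3 = 3.

3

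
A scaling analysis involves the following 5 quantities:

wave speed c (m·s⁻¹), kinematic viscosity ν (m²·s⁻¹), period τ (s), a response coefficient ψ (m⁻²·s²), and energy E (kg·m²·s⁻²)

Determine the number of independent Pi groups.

2

There are 5 variables and 3 base dimensions (M, L, T).
The dimension matrix has rank 3.
Independent dimensionless groups: 5 − 3 = 2.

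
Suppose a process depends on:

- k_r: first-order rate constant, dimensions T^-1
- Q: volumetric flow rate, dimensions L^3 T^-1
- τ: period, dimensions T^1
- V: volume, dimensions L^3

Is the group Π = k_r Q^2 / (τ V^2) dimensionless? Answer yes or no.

Sum the exponent of each base dimension across the product:
  L: [k_r]_L + 2·[Q]_L − [τ]_L − 2·[V]_L = (0) + 2·(3) − (0) − 2·(3) = 0
  T: [k_r]_T + 2·[Q]_T − [τ]_T − 2·[V]_T = (-1) + 2·(-1) − (1) − 2·(0) = -4
Net dimensions [T⁻⁴] ≠ [1] — not dimensionless.

no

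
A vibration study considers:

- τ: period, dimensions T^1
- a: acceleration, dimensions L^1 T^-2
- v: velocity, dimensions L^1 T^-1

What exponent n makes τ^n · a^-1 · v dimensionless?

Balance the T exponent: (1)·n from τ, plus −(-2) + (-1) = 1 from the rest, must sum to zero.
n + 1 = 0, so n = -1.

-1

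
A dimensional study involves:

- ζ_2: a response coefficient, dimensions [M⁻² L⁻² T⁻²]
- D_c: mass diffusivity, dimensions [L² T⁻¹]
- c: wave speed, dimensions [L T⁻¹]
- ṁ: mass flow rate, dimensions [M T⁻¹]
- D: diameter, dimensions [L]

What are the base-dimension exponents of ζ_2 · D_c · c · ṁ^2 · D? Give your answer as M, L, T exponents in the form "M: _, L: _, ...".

Collect each base-dimension exponent across the product:
  M: (-2) + (0) + (0) + 2·(1) + (0) = 0
  L: (-2) + (2) + (1) + 2·(0) + (1) = 2
  T: (-2) + (-1) + (-1) + 2·(-1) + (0) = -6
So the dimensions are [L² T⁻⁶].

M: 0, L: 2, T: -6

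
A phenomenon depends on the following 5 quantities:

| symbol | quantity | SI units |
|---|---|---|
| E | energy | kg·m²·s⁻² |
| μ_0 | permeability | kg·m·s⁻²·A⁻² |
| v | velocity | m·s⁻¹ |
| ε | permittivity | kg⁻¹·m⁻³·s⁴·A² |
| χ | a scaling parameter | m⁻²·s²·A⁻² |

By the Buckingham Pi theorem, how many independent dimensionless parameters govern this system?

1

There are 5 variables and 4 base dimensions (M, L, T, I).
The dimension matrix has rank 4.
Independent dimensionless groups: 5 − 4 = 1.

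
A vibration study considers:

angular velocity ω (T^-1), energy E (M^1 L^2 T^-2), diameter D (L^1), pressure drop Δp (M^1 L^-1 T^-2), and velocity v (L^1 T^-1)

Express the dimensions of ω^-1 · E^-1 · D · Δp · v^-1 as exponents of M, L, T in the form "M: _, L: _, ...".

M: 0, L: -3, T: 2

Collect each base-dimension exponent across the product:
  M: −(0) − (1) + (0) + (1) − (0) = 0
  L: −(0) − (2) + (1) + (-1) − (1) = -3
  T: −(-1) − (-2) + (0) + (-2) − (-1) = 2
So the dimensions are [L⁻³ T²].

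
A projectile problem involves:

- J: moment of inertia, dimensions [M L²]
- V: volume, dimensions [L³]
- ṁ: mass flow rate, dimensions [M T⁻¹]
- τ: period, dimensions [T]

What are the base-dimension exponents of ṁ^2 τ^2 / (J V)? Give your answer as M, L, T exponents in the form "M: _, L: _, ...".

M: 1, L: -5, T: 0

Collect each base-dimension exponent across the product:
  M: −(1) − (0) + 2·(1) + 2·(0) = 1
  L: −(2) − (3) + 2·(0) + 2·(0) = -5
  T: −(0) − (0) + 2·(-1) + 2·(1) = 0
So the dimensions are [M L⁻⁵].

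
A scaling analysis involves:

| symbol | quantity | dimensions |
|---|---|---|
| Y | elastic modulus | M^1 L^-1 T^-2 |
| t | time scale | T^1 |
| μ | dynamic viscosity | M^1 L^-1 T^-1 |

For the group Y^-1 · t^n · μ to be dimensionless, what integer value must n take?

Balance the T exponent: (1)·n from t, plus −(-2) + (-1) = 1 from the rest, must sum to zero.
n + 1 = 0, so n = -1.

-1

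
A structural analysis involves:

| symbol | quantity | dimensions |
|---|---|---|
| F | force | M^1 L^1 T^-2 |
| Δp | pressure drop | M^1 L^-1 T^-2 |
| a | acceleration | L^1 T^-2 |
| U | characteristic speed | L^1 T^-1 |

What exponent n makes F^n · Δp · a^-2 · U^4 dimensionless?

Balance the M exponent: (1)·n from F, plus (1) − 2·(0) + 4·(0) = 1 from the rest, must sum to zero.
n + 1 = 0, so n = -1.

-1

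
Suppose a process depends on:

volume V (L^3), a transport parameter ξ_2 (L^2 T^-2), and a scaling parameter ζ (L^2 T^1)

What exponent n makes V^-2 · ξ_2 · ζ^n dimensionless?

Balance the L exponent: (2)·n from ζ, plus −2·(3) + (2) = -4 from the rest, must sum to zero.
2n − 4 = 0, so n = 2.

2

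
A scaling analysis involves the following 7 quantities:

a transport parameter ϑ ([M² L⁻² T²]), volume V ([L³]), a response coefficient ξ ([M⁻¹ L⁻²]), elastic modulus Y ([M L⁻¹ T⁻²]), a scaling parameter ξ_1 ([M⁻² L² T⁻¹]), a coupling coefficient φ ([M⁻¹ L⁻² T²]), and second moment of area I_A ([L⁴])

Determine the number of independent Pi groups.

There are 7 variables and 3 base dimensions (M, L, T).
The dimension matrix has rank 3.
Independent dimensionless groups: 7 − 3 = 4.

4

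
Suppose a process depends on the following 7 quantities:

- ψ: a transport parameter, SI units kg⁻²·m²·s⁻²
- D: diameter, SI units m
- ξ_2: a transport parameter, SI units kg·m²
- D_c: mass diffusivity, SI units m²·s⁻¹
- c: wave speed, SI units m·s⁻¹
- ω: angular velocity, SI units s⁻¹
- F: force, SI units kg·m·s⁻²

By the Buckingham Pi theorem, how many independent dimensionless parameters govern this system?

There are 7 variables and 3 base dimensions (M, L, T).
The dimension matrix has rank 3.
Independent dimensionless groups: 7 − 3 = 4.

4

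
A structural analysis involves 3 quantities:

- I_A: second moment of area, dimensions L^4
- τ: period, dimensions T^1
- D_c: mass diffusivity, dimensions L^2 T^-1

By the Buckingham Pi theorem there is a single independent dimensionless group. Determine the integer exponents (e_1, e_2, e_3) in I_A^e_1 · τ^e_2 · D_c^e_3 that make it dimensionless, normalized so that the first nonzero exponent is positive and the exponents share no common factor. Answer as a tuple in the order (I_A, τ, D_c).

(1, -2, -2)

L: e_1·(4) + e_2·(0) + e_3·(2) = 0
T: e_1·(0) + e_2·(1) + e_3·(-1) = 0
Solving this homogeneous linear system for the smallest-integer solution (first nonzero entry positive) gives (1, -2, -2).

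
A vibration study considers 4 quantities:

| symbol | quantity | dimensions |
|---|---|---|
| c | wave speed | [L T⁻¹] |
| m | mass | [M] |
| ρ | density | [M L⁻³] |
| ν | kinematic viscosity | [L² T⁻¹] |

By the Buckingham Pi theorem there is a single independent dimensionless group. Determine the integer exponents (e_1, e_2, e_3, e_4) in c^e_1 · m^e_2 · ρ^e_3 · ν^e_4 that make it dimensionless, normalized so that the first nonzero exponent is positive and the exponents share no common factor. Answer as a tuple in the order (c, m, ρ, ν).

(3, 1, -1, -3)

M: e_1·(0) + e_2·(1) + e_3·(1) + e_4·(0) = 0
L: e_1·(1) + e_2·(0) + e_3·(-3) + e_4·(2) = 0
T: e_1·(-1) + e_2·(0) + e_3·(0) + e_4·(-1) = 0
Solving this homogeneous linear system for the smallest-integer solution (first nonzero entry positive) gives (3, 1, -1, -3).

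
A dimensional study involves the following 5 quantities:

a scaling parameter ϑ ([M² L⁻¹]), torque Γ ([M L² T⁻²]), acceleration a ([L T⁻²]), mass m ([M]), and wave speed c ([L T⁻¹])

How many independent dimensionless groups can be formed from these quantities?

There are 5 variables and 3 base dimensions (M, L, T).
The dimension matrix has rank 3.
Independent dimensionless groups: 5 − 3 = 2.

2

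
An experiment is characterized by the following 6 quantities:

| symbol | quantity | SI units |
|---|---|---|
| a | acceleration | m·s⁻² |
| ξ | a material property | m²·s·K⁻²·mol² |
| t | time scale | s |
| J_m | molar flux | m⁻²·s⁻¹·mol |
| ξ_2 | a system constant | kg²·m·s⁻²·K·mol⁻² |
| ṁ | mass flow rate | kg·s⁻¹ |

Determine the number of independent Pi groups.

There are 6 variables and 5 base dimensions (M, L, T, Θ, N).
The dimension matrix has rank 5.
Independent dimensionless groups: 6 − 5 = 1.

1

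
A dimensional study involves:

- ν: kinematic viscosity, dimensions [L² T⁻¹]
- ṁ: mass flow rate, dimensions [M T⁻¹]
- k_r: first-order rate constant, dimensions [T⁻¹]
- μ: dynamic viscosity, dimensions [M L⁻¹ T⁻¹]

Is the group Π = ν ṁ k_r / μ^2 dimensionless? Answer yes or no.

no

Sum the exponent of each base dimension across the product:
  M: [ν]_M + [ṁ]_M + [k_r]_M − 2·[μ]_M = (0) + (1) + (0) − 2·(1) = -1
  L: [ν]_L + [ṁ]_L + [k_r]_L − 2·[μ]_L = (2) + (0) + (0) − 2·(-1) = 4
  T: [ν]_T + [ṁ]_T + [k_r]_T − 2·[μ]_T = (-1) + (-1) + (-1) − 2·(-1) = -1
Net dimensions [M⁻¹ L⁴ T⁻¹] ≠ [1] — not dimensionless.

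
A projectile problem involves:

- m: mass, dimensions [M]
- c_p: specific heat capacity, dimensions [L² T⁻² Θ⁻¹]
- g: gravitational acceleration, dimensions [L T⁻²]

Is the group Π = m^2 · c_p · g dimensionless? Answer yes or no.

Sum the exponent of each base dimension across the product:
  M: 2·[m]_M + [c_p]_M + [g]_M = 2·(1) + (0) + (0) = 2
  L: 2·[m]_L + [c_p]_L + [g]_L = 2·(0) + (2) + (1) = 3
  T: 2·[m]_T + [c_p]_T + [g]_T = 2·(0) + (-2) + (-2) = -4
  Θ: 2·[m]_Θ + [c_p]_Θ + [g]_Θ = 2·(0) + (-1) + (0) = -1
Net dimensions [M² L³ T⁻⁴ Θ⁻¹] ≠ [1] — not dimensionless.

no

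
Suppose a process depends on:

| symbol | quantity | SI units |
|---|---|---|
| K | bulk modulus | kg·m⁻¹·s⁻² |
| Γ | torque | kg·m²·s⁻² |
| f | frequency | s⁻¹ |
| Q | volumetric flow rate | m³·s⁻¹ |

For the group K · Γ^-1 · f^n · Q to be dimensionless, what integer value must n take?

-1

Balance the T exponent: (-1)·n from f, plus (-2) − (-2) + (-1) = -1 from the rest, must sum to zero.
−n − 1 = 0, so n = -1.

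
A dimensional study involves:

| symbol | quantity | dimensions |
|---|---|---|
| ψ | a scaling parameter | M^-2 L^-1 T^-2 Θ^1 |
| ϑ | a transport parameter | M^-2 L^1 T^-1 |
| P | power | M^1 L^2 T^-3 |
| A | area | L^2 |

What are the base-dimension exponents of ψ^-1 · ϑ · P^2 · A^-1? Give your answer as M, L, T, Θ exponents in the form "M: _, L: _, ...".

M: 2, L: 4, T: -5, Θ: -1

Collect each base-dimension exponent across the product:
  M: −(-2) + (-2) + 2·(1) − (0) = 2
  L: −(-1) + (1) + 2·(2) − (2) = 4
  T: −(-2) + (-1) + 2·(-3) − (0) = -5
  Θ: −(1) + (0) + 2·(0) − (0) = -1
So the dimensions are [M² L⁴ T⁻⁵ Θ⁻¹].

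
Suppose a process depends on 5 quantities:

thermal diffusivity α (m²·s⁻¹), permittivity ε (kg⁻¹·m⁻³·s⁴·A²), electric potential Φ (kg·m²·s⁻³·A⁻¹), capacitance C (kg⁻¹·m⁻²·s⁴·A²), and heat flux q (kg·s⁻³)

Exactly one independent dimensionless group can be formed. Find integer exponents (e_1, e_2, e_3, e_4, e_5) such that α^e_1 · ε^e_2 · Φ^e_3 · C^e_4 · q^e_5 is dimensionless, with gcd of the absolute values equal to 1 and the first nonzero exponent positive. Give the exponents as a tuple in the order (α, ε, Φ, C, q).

(1, 4, 2, -3, -1)

M: e_1·(0) + e_2·(-1) + e_3·(1) + e_4·(-1) + e_5·(1) = 0
L: e_1·(2) + e_2·(-3) + e_3·(2) + e_4·(-2) + e_5·(0) = 0
T: e_1·(-1) + e_2·(4) + e_3·(-3) + e_4·(4) + e_5·(-3) = 0
I: e_1·(0) + e_2·(2) + e_3·(-1) + e_4·(2) + e_5·(0) = 0
Solving this homogeneous linear system for the smallest-integer solution (first nonzero entry positive) gives (1, 4, 2, -3, -1).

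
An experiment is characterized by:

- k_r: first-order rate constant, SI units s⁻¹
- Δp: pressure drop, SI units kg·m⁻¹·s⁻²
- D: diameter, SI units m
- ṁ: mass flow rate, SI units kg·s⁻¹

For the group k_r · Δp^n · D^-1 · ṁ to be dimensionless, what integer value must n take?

-1

Balance the M exponent: (1)·n from Δp, plus (0) − (0) + (1) = 1 from the rest, must sum to zero.
n + 1 = 0, so n = -1.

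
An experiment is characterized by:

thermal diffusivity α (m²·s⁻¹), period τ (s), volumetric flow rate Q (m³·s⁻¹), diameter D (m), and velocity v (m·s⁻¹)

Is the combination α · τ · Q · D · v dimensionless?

no

Sum the exponent of each base dimension across the product:
  L: [α]_L + [τ]_L + [Q]_L + [D]_L + [v]_L = (2) + (0) + (3) + (1) + (1) = 7
  T: [α]_T + [τ]_T + [Q]_T + [D]_T + [v]_T = (-1) + (1) + (-1) + (0) + (-1) = -2
Net dimensions [L⁷ T⁻²] ≠ [1] — not dimensionless.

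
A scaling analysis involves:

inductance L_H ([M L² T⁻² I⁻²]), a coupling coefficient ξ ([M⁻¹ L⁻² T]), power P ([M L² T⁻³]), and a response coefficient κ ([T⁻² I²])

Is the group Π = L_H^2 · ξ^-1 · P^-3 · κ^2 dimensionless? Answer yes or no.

Sum the exponent of each base dimension across the product:
  M: 2·[L_H]_M − [ξ]_M − 3·[P]_M + 2·[κ]_M = 2·(1) − (-1) − 3·(1) + 2·(0) = 0
  L: 2·[L_H]_L − [ξ]_L − 3·[P]_L + 2·[κ]_L = 2·(2) − (-2) − 3·(2) + 2·(0) = 0
  T: 2·[L_H]_T − [ξ]_T − 3·[P]_T + 2·[κ]_T = 2·(-2) − (1) − 3·(-3) + 2·(-2) = 0
  I: 2·[L_H]_I − [ξ]_I − 3·[P]_I + 2·[κ]_I = 2·(-2) − (0) − 3·(0) + 2·(2) = 0
All base exponents vanish — dimensionless.

yes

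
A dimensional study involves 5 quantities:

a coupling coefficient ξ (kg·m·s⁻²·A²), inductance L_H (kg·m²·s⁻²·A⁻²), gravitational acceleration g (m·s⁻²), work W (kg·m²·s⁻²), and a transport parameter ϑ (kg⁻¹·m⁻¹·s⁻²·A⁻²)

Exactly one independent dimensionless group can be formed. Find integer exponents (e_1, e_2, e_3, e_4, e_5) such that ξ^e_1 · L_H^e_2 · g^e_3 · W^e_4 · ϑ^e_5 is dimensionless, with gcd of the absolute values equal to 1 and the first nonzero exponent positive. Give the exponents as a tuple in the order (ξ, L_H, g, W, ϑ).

M: e_1·(1) + e_2·(1) + e_3·(0) + e_4·(1) + e_5·(-1) = 0
L: e_1·(1) + e_2·(2) + e_3·(1) + e_4·(2) + e_5·(-1) = 0
T: e_1·(-2) + e_2·(-2) + e_3·(-2) + e_4·(-2) + e_5·(-2) = 0
I: e_1·(2) + e_2·(-2) + e_3·(0) + e_4·(0) + e_5·(-2) = 0
Solving this homogeneous linear system for the smallest-integer solution (first nonzero entry positive) gives (1, 2, 2, -4, -1).

(1, 2, 2, -4, -1)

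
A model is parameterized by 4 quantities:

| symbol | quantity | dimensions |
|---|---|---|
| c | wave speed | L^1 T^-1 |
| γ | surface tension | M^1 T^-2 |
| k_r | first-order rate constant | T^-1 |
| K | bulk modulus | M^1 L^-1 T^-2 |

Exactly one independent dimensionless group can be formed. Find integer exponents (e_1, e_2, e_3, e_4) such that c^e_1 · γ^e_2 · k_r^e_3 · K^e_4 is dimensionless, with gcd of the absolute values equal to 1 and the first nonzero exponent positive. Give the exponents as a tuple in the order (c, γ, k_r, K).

(1, -1, -1, 1)

M: e_1·(0) + e_2·(1) + e_3·(0) + e_4·(1) = 0
L: e_1·(1) + e_2·(0) + e_3·(0) + e_4·(-1) = 0
T: e_1·(-1) + e_2·(-2) + e_3·(-1) + e_4·(-2) = 0
Solving this homogeneous linear system for the smallest-integer solution (first nonzero entry positive) gives (1, -1, -1, 1).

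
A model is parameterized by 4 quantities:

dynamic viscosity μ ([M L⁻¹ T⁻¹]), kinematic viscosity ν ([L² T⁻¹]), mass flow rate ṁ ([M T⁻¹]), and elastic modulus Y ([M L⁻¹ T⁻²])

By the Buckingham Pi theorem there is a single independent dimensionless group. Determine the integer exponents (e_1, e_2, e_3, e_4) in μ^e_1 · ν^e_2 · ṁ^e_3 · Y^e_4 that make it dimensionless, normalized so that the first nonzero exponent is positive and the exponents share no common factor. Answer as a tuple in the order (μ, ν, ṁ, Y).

M: e_1·(1) + e_2·(0) + e_3·(1) + e_4·(1) = 0
L: e_1·(-1) + e_2·(2) + e_3·(0) + e_4·(-1) = 0
T: e_1·(-1) + e_2·(-1) + e_3·(-1) + e_4·(-2) = 0
Solving this homogeneous linear system for the smallest-integer solution (first nonzero entry positive) gives (3, 1, -2, -1).

(3, 1, -2, -1)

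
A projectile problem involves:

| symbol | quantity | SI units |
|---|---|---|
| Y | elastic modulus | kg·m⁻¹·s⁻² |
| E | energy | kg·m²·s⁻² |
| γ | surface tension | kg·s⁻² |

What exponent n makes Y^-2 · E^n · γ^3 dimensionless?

-1

Balance the M exponent: (1)·n from E, plus −2·(1) + 3·(1) = 1 from the rest, must sum to zero.
n + 1 = 0, so n = -1.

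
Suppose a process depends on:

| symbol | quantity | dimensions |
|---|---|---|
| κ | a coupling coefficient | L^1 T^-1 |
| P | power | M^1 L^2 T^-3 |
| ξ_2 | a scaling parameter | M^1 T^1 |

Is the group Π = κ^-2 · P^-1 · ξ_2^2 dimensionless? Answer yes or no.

Sum the exponent of each base dimension across the product:
  M: −2·[κ]_M − [P]_M + 2·[ξ_2]_M = −2·(0) − (1) + 2·(1) = 1
  L: −2·[κ]_L − [P]_L + 2·[ξ_2]_L = −2·(1) − (2) + 2·(0) = -4
  T: −2·[κ]_T − [P]_T + 2·[ξ_2]_T = −2·(-1) − (-3) + 2·(1) = 7
Net dimensions [M L⁻⁴ T⁷] ≠ [1] — not dimensionless.

no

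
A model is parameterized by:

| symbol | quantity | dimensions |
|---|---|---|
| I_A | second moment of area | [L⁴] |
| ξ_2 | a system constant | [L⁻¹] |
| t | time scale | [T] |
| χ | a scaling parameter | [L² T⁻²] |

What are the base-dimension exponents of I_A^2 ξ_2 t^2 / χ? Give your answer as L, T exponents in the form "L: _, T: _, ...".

Collect each base-dimension exponent across the product:
  L: 2·(4) + (-1) + 2·(0) − (2) = 5
  T: 2·(0) + (0) + 2·(1) − (-2) = 4
So the dimensions are [L⁵ T⁴].

L: 5, T: 4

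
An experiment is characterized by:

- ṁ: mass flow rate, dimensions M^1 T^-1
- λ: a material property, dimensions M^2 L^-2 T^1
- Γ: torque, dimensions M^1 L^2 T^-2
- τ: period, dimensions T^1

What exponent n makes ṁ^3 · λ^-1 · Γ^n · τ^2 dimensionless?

-1

Balance the M exponent: (1)·n from Γ, plus 3·(1) − (2) + 2·(0) = 1 from the rest, must sum to zero.
n + 1 = 0, so n = -1.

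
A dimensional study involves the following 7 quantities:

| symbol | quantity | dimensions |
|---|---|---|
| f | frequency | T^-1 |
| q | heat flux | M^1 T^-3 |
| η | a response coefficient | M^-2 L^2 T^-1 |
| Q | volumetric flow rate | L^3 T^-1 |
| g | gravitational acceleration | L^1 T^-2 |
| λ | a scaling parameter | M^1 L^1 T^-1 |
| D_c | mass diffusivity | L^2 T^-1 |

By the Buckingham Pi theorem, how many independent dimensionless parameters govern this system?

4

There are 7 variables and 3 base dimensions (M, L, T).
The dimension matrix has rank 3.
Independent dimensionless groups: 7 − 3 = 4.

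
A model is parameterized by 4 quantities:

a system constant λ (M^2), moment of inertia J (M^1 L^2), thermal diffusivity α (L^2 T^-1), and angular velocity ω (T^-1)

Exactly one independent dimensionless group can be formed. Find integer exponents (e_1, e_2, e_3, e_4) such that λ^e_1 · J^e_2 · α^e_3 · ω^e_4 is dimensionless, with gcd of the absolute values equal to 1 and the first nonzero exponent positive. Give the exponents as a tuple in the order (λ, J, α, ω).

(1, -2, 2, -2)

M: e_1·(2) + e_2·(1) + e_3·(0) + e_4·(0) = 0
L: e_1·(0) + e_2·(2) + e_3·(2) + e_4·(0) = 0
T: e_1·(0) + e_2·(0) + e_3·(-1) + e_4·(-1) = 0
Solving this homogeneous linear system for the smallest-integer solution (first nonzero entry positive) gives (1, -2, 2, -2).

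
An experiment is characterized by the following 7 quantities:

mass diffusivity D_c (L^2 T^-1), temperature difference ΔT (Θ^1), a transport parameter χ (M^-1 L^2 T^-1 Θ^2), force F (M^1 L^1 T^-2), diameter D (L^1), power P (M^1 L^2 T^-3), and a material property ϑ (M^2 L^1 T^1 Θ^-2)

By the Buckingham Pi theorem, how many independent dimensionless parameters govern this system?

There are 7 variables and 4 base dimensions (M, L, T, Θ).
The dimension matrix has rank 4.
Independent dimensionless groups: 7 − 4 = 3.

3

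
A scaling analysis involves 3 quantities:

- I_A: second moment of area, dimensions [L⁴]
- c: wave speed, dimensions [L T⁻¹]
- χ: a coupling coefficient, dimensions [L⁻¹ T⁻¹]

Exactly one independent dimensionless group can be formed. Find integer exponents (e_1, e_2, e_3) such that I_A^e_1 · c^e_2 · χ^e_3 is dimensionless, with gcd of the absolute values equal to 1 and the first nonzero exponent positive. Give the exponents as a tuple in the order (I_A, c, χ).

(1, -2, 2)

L: e_1·(4) + e_2·(1) + e_3·(-1) = 0
T: e_1·(0) + e_2·(-1) + e_3·(-1) = 0
Solving this homogeneous linear system for the smallest-integer solution (first nonzero entry positive) gives (1, -2, 2).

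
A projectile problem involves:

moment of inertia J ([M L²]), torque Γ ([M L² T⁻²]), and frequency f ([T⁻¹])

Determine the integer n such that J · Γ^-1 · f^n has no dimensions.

2

Balance the T exponent: (-1)·n from f, plus (0) − (-2) = 2 from the rest, must sum to zero.
−n + 2 = 0, so n = 2.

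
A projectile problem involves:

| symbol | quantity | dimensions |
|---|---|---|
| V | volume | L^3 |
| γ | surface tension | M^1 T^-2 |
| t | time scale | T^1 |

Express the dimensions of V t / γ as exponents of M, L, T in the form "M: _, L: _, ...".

Collect each base-dimension exponent across the product:
  M: (0) − (1) + (0) = -1
  L: (3) − (0) + (0) = 3
  T: (0) − (-2) + (1) = 3
So the dimensions are [M⁻¹ L³ T³].

M: -1, L: 3, T: 3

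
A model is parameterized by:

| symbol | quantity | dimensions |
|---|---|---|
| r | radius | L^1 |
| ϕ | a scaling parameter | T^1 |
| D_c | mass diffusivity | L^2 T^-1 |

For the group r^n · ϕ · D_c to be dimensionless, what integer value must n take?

-2

Balance the L exponent: (1)·n from r, plus (0) + (2) = 2 from the rest, must sum to zero.
n + 2 = 0, so n = -2.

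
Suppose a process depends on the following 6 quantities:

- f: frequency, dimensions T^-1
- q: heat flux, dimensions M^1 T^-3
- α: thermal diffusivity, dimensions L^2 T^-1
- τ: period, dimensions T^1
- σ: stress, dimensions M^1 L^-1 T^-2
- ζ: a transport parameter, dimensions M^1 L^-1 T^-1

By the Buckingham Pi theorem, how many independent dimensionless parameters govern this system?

There are 6 variables and 3 base dimensions (M, L, T).
The dimension matrix has rank 3.
Independent dimensionless groups: 6 − 3 = 3.

3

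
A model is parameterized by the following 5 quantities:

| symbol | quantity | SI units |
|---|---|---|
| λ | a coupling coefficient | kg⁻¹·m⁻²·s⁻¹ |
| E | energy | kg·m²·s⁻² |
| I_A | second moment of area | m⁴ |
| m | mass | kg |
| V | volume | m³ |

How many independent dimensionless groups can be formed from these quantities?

There are 5 variables and 3 base dimensions (M, L, T).
The dimension matrix has rank 3.
Independent dimensionless groups: 5 − 3 = 2.

2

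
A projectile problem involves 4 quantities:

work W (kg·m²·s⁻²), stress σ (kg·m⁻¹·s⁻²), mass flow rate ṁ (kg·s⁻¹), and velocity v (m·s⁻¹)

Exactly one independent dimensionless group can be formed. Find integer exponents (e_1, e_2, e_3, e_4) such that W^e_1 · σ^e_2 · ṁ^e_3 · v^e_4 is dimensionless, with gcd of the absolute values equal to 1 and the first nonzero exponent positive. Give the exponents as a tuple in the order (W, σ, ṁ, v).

M: e_1·(1) + e_2·(1) + e_3·(1) + e_4·(0) = 0
L: e_1·(2) + e_2·(-1) + e_3·(0) + e_4·(1) = 0
T: e_1·(-2) + e_2·(-2) + e_3·(-1) + e_4·(-1) = 0
Solving this homogeneous linear system for the smallest-integer solution (first nonzero entry positive) gives (2, 1, -3, -3).

(2, 1, -3, -3)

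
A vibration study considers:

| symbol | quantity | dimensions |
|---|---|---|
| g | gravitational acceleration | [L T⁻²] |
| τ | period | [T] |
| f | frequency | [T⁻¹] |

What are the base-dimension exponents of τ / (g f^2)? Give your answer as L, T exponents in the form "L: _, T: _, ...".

Collect each base-dimension exponent across the product:
  L: −(1) + (0) − 2·(0) = -1
  T: −(-2) + (1) − 2·(-1) = 5
So the dimensions are [L⁻¹ T⁵].

L: -1, T: 5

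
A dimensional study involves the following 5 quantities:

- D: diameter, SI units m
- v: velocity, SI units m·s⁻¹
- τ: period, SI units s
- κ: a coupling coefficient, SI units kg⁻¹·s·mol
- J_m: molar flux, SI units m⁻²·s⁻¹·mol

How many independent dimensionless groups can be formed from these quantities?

There are 5 variables and 4 base dimensions (M, L, T, N).
The dimension matrix has rank 4.
Independent dimensionless groups: 5 − 4 = 1.

1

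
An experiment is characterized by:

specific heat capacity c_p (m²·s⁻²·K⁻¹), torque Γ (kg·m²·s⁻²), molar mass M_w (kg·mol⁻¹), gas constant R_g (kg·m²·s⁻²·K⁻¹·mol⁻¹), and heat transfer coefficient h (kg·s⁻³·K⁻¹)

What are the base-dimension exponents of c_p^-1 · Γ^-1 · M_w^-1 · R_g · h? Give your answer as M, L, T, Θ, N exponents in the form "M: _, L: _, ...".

Collect each base-dimension exponent across the product:
  M: −(0) − (1) − (1) + (1) + (1) = 0
  L: −(2) − (2) − (0) + (2) + (0) = -2
  T: −(-2) − (-2) − (0) + (-2) + (-3) = -1
  Θ: −(-1) − (0) − (0) + (-1) + (-1) = -1
  N: −(0) − (0) − (-1) + (-1) + (0) = 0
So the dimensions are [L⁻² T⁻¹ Θ⁻¹].

M: 0, L: -2, T: -1, Θ: -1, N: 0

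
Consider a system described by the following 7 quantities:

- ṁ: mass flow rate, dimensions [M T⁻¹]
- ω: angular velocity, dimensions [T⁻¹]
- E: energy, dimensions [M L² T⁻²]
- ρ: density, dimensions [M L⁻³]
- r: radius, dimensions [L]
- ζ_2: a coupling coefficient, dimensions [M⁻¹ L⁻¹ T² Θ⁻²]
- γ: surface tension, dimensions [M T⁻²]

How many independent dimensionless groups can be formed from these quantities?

3

There are 7 variables and 4 base dimensions (M, L, T, Θ).
The dimension matrix has rank 4.
Independent dimensionless groups: 7 − 4 = 3.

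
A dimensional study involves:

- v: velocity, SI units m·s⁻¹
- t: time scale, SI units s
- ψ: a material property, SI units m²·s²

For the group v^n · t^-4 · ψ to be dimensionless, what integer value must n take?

-2

Balance the L exponent: (1)·n from v, plus −4·(0) + (2) = 2 from the rest, must sum to zero.
n + 2 = 0, so n = -2.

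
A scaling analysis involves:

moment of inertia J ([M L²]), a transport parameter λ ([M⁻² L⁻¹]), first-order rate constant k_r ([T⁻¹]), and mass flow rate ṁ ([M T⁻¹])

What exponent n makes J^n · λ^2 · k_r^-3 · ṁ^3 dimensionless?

1

Balance the M exponent: (1)·n from J, plus 2·(-2) − 3·(0) + 3·(1) = -1 from the rest, must sum to zero.
n − 1 = 0, so n = 1.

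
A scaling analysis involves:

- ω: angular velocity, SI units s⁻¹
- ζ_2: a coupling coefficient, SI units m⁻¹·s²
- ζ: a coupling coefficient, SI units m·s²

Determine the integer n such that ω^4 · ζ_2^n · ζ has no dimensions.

1

Balance the L exponent: (-1)·n from ζ_2, plus 4·(0) + (1) = 1 from the rest, must sum to zero.
−n + 1 = 0, so n = 1.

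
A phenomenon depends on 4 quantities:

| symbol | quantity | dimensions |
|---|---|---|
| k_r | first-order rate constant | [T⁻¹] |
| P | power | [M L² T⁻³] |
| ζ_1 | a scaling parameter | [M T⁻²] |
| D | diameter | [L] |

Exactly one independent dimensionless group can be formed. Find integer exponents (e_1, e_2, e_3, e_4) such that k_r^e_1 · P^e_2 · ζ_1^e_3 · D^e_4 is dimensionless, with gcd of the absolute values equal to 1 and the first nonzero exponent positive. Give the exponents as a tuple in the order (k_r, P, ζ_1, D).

M: e_1·(0) + e_2·(1) + e_3·(1) + e_4·(0) = 0
L: e_1·(0) + e_2·(2) + e_3·(0) + e_4·(1) = 0
T: e_1·(-1) + e_2·(-3) + e_3·(-2) + e_4·(0) = 0
Solving this homogeneous linear system for the smallest-integer solution (first nonzero entry positive) gives (1, -1, 1, 2).

(1, -1, 1, 2)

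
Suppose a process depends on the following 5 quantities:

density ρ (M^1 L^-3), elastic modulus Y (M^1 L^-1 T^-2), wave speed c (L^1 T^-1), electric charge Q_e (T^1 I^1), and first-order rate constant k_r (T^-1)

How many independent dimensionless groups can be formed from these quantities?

1

There are 5 variables and 4 base dimensions (M, L, T, I).
The dimension matrix has rank 4.
Independent dimensionless groups: 5 − 4 = 1.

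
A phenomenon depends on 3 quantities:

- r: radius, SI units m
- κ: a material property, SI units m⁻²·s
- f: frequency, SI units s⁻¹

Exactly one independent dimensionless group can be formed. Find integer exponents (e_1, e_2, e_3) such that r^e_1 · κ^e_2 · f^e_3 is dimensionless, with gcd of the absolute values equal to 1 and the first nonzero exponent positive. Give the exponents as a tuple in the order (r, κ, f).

(2, 1, 1)

L: e_1·(1) + e_2·(-2) + e_3·(0) = 0
T: e_1·(0) + e_2·(1) + e_3·(-1) = 0
Solving this homogeneous linear system for the smallest-integer solution (first nonzero entry positive) gives (2, 1, 1).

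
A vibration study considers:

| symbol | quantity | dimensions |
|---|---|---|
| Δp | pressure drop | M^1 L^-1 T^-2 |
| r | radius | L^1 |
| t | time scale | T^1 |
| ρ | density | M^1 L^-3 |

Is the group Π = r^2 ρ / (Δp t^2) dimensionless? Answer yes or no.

Sum the exponent of each base dimension across the product:
  M: −[Δp]_M + 2·[r]_M − 2·[t]_M + [ρ]_M = −(1) + 2·(0) − 2·(0) + (1) = 0
  L: −[Δp]_L + 2·[r]_L − 2·[t]_L + [ρ]_L = −(-1) + 2·(1) − 2·(0) + (-3) = 0
  T: −[Δp]_T + 2·[r]_T − 2·[t]_T + [ρ]_T = −(-2) + 2·(0) − 2·(1) + (0) = 0
All base exponents vanish — dimensionless.

yes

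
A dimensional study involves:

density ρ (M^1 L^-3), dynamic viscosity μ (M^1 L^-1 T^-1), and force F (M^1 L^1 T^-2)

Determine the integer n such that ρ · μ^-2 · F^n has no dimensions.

1

Balance the M exponent: (1)·n from F, plus (1) − 2·(1) = -1 from the rest, must sum to zero.
n − 1 = 0, so n = 1.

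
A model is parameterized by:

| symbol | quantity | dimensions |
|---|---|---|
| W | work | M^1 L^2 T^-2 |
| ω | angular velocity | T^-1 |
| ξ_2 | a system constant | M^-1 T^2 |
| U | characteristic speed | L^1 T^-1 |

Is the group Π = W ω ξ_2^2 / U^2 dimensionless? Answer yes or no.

no

Sum the exponent of each base dimension across the product:
  M: [W]_M + [ω]_M + 2·[ξ_2]_M − 2·[U]_M = (1) + (0) + 2·(-1) − 2·(0) = -1
  L: [W]_L + [ω]_L + 2·[ξ_2]_L − 2·[U]_L = (2) + (0) + 2·(0) − 2·(1) = 0
  T: [W]_T + [ω]_T + 2·[ξ_2]_T − 2·[U]_T = (-2) + (-1) + 2·(2) − 2·(-1) = 3
Net dimensions [M⁻¹ T³] ≠ [1] — not dimensionless.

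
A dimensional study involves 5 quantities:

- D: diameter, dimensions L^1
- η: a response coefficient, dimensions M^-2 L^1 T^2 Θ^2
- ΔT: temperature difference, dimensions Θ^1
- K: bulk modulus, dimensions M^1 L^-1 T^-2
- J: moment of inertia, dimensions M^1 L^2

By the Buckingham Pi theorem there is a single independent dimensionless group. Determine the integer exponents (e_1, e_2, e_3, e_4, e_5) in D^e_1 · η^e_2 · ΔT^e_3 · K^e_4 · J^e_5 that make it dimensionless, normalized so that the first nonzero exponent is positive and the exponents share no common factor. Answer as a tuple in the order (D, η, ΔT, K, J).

(2, -1, 2, -1, -1)

M: e_1·(0) + e_2·(-2) + e_3·(0) + e_4·(1) + e_5·(1) = 0
L: e_1·(1) + e_2·(1) + e_3·(0) + e_4·(-1) + e_5·(2) = 0
T: e_1·(0) + e_2·(2) + e_3·(0) + e_4·(-2) + e_5·(0) = 0
Θ: e_1·(0) + e_2·(2) + e_3·(1) + e_4·(0) + e_5·(0) = 0
Solving this homogeneous linear system for the smallest-integer solution (first nonzero entry positive) gives (2, -1, 2, -1, -1).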